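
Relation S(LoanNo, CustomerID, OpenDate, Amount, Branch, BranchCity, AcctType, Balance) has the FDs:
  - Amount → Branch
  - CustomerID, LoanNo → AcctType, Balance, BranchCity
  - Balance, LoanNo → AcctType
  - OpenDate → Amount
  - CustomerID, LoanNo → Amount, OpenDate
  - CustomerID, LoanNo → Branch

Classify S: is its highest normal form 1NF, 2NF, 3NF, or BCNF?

Candidate key: {CustomerID, LoanNo}. Prime attributes: {CustomerID, LoanNo}.
Amount → Branch breaks BCNF: {Amount}⁺ = {Amount, Branch}, so {Amount} is not a superkey.
Amount → Branch has non-prime {Branch} on the right and a non-superkey on the left, so 3NF fails.
No non-prime attribute depends on a proper subset of any candidate key, so 2NF holds.

2NF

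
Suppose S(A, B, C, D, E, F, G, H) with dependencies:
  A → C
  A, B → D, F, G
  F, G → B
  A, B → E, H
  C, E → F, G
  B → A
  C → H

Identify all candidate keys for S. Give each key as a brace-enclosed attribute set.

{A, E}, {B}, {C, E}, {F, G}

Closure of {B} is {A, B, C, D, E, F, G, H}, the whole schema; {B} is a candidate key.
Closure of {A, E} is {A, B, C, D, E, F, G, H}, the whole schema; {A, E} is a candidate key.
Closure of {C, E} is {A, B, C, D, E, F, G, H}, the whole schema; {C, E} is a candidate key.
Closure of {F, G} is {A, B, C, D, E, F, G, H}, the whole schema; {F, G} is a candidate key.
Any other superkey properly contains one of these, so there are no further candidate keys.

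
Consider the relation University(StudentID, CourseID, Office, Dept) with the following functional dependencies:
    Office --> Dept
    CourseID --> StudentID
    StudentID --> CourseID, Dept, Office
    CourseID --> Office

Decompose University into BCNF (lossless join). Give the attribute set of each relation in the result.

{CourseID, Office, StudentID}; {Dept, Office}

Candidate keys of the original relation: {CourseID}, {StudentID}.
Within {CourseID, Dept, Office, StudentID}: {Office}⁺ ∩ {CourseID, Dept, Office, StudentID} = {Dept, Office}, not the whole set, so Office --> Dept violates BCNF; decompose into {Dept, Office} and {CourseID, Office, StudentID}.
{Dept, Office}: every determinant is a superkey — BCNF.
{CourseID, Office, StudentID}: every determinant is a superkey — BCNF.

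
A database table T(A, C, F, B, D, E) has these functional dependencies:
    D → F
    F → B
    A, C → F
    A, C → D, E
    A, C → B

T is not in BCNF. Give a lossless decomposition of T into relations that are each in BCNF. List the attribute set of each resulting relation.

Candidate key of the original relation: {A, C}.
{A, B, C, D, E, F}: {D} determines {B, D, F} here but is not a superkey — split on D → B, F, giving {B, D, F} and {A, C, D, E}.
{B, D, F}: {F} determines {B, F} here but is not a superkey — split on F → B, giving {B, F} and {D, F}.
{B, F} has no BCNF violation.
{D, F} has no BCNF violation.
{A, C, D, E} has no BCNF violation.

{A, C, D, E}; {B, F}; {D, F}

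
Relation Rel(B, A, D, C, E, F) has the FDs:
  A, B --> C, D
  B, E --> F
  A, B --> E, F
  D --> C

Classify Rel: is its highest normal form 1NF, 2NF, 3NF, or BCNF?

2NF

Candidate key: {A, B}. Prime attributes: {A, B}.
B, E --> F: {B, E}⁺ = {B, E, F}, which is not all of the attributes, so the left side is not a superkey — BCNF is violated.
B, E --> F has non-prime {F} on the right and a non-superkey on the left, so 3NF fails.
No non-prime attribute depends on a proper subset of any candidate key, so 2NF holds.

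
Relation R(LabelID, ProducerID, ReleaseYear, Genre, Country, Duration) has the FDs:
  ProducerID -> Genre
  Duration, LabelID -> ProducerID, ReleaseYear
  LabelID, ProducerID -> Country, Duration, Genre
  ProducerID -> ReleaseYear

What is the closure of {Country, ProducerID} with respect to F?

Start with {Country, ProducerID}.
ProducerID -> Genre applies; add {Genre} → now {Country, Genre, ProducerID}.
ProducerID -> ReleaseYear applies; add {ReleaseYear} → now {Country, Genre, ProducerID, ReleaseYear}.
No further FD applies.

{Country, Genre, ProducerID, ReleaseYear}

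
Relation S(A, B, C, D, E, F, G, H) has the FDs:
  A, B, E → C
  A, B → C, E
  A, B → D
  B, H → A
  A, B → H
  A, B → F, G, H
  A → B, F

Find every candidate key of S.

{A}, {B, H}

Closure of {A} is {A, B, C, D, E, F, G, H}, the whole schema; {A} is a candidate key.
Closure of {B, H} is {A, B, C, D, E, F, G, H}, the whole schema; {B, H} is a candidate key.
Any other superkey properly contains one of these, so there are no further candidate keys.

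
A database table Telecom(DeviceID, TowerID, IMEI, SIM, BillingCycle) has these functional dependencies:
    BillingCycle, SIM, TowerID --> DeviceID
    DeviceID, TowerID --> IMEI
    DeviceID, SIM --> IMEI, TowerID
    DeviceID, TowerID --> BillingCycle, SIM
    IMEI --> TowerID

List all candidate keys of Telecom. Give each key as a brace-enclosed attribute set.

{BillingCycle, IMEI, SIM}, {BillingCycle, SIM, TowerID}, {DeviceID, IMEI}, {DeviceID, SIM}, {DeviceID, TowerID}

{DeviceID, IMEI}⁺ = {BillingCycle, DeviceID, IMEI, SIM, TowerID}, which is every attribute, so {DeviceID, IMEI} is a candidate key.
{DeviceID, SIM}⁺ = {BillingCycle, DeviceID, IMEI, SIM, TowerID}, which is every attribute, so {DeviceID, SIM} is a candidate key.
{DeviceID, TowerID}⁺ = {BillingCycle, DeviceID, IMEI, SIM, TowerID}, which is every attribute, so {DeviceID, TowerID} is a candidate key.
{BillingCycle, IMEI, SIM}⁺ = {BillingCycle, DeviceID, IMEI, SIM, TowerID}, which is every attribute, so {BillingCycle, IMEI, SIM} is a candidate key.
{BillingCycle, SIM, TowerID}⁺ = {BillingCycle, DeviceID, IMEI, SIM, TowerID}, which is every attribute, so {BillingCycle, SIM, TowerID} is a candidate key.
No proper subset of any of these is a key, and no other minimal superkey exists.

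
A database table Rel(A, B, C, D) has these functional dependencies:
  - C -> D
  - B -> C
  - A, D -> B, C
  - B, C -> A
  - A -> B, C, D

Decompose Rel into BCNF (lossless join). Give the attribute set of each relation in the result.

Candidate keys of the original relation: {A}, {B}.
In {A, B, C, D}, {C} is not a superkey ({C}⁺ restricted to this set is {C, D}), so split on C -> D into {C, D} and {A, B, C}.
{C, D}: every determinant is a superkey — BCNF.
{A, B, C}: every determinant is a superkey — BCNF.

{A, B, C}; {C, D}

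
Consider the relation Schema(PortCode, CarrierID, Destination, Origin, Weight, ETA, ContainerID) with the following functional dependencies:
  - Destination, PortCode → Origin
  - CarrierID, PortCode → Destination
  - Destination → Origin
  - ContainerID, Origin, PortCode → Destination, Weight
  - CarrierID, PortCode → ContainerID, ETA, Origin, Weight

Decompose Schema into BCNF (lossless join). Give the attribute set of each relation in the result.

Candidate key of the original relation: {CarrierID, PortCode}.
{CarrierID, ContainerID, Destination, ETA, Origin, PortCode, Weight}: {Destination, PortCode} determines {Destination, Origin, PortCode} here but is not a superkey — split on Destination, PortCode → Origin, giving {Destination, Origin, PortCode} and {CarrierID, ContainerID, Destination, ETA, PortCode, Weight}.
{Destination, Origin, PortCode}: {Destination} determines {Destination, Origin} here but is not a superkey — split on Destination → Origin, giving {Destination, Origin} and {Destination, PortCode}.
{Destination, Origin} has no BCNF violation.
{Destination, PortCode} has no BCNF violation.
{CarrierID, ContainerID, Destination, ETA, PortCode, Weight}: {ContainerID, Destination, PortCode} determines {ContainerID, Destination, PortCode, Weight} here but is not a superkey — split on ContainerID, Destination, PortCode → Weight, giving {ContainerID, Destination, PortCode, Weight} and {CarrierID, ContainerID, Destination, ETA, PortCode}.
{ContainerID, Destination, PortCode, Weight} has no BCNF violation.
{CarrierID, ContainerID, Destination, ETA, PortCode} has no BCNF violation.

{CarrierID, ContainerID, Destination, ETA, PortCode}; {ContainerID, Destination, PortCode, Weight}; {Destination, Origin}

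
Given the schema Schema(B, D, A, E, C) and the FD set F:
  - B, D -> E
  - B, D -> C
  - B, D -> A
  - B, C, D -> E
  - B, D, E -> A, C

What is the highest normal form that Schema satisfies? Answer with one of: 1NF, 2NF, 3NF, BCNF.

BCNF

Candidate key: {B, D}. Prime attributes: {B, D}.
Each dependency's left side is a superkey — BCNF holds.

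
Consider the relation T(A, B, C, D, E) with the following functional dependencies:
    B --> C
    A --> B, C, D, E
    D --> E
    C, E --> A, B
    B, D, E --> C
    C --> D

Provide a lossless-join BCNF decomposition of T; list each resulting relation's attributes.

{A, B, C, D}; {D, E}

Candidate keys of the original relation: {A}, {B}, {C}.
Within {A, B, C, D, E}: {D}⁺ ∩ {A, B, C, D, E} = {D, E}, not the whole set, so D --> E violates BCNF; decompose into {D, E} and {A, B, C, D}.
{D, E} has no BCNF violation.
{A, B, C, D} has no BCNF violation.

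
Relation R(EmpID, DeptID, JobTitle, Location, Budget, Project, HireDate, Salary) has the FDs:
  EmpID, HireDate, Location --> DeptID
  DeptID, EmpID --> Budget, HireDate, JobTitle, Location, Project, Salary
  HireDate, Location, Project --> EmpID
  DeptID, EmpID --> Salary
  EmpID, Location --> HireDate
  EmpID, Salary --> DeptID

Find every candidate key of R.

{DeptID, EmpID}, {EmpID, Location}, {EmpID, Salary}, {HireDate, Location, Project}

{DeptID, EmpID}⁺ = {Budget, DeptID, EmpID, HireDate, JobTitle, Location, Project, Salary} — all of the relation — so {DeptID, EmpID} is a candidate key.
{EmpID, Location}⁺ = {Budget, DeptID, EmpID, HireDate, JobTitle, Location, Project, Salary} — all of the relation — so {EmpID, Location} is a candidate key.
{EmpID, Salary}⁺ = {Budget, DeptID, EmpID, HireDate, JobTitle, Location, Project, Salary} — all of the relation — so {EmpID, Salary} is a candidate key.
{HireDate, Location, Project}⁺ = {Budget, DeptID, EmpID, HireDate, JobTitle, Location, Project, Salary} — all of the relation — so {HireDate, Location, Project} is a candidate key.
Any other superkey properly contains one of these, so there are no further candidate keys.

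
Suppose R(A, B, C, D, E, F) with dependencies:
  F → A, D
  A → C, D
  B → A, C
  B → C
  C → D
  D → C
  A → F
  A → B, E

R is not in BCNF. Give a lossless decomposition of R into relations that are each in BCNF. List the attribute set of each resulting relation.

{A, B, C, E, F}; {C, D}

Candidate keys of the original relation: {A}, {B}, {F}.
{A, B, C, D, E, F}: {C} determines {C, D} here but is not a superkey — split on C → D, giving {C, D} and {A, B, C, E, F}.
{C, D}: every determinant is a superkey — BCNF.
{A, B, C, E, F}: every determinant is a superkey — BCNF.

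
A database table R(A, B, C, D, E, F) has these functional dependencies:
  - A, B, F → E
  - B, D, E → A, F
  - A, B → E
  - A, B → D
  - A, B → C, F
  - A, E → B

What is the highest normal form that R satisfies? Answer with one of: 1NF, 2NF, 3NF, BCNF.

Candidate keys: {A, B}, {A, E}, {B, D, E}. Prime attributes: {A, B, D, E}.
Every FD has a superkey on the left, so the relation is in BCNF.

BCNF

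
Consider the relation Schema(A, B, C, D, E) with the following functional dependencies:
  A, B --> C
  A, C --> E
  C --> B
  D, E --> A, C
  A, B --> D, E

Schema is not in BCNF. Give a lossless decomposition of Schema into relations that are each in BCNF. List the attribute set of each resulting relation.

{A, C, D, E}; {B, C}

Candidate keys of the original relation: {A, B}, {A, C}, {D, E}.
{A, B, C, D, E}: {C} determines {B, C} here but is not a superkey — split on C --> B, giving {B, C} and {A, C, D, E}.
{B, C} is in BCNF.
{A, C, D, E} is in BCNF.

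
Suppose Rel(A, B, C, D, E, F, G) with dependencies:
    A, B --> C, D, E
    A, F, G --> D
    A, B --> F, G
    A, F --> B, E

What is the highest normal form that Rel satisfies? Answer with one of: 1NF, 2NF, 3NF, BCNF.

BCNF

Candidate keys: {A, B}, {A, F}. Prime attributes: {A, B, F}.
The left-hand side of every FD is a superkey, so BCNF is satisfied.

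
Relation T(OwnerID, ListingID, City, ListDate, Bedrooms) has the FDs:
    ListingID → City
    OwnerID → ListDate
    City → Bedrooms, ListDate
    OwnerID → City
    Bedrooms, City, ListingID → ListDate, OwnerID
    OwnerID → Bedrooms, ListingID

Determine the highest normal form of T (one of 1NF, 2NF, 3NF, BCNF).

2NF

Candidate keys: {ListingID}, {OwnerID}. Prime attributes: {ListingID, OwnerID}.
City → Bedrooms, ListDate breaks BCNF: {City}⁺ = {Bedrooms, City, ListDate}, so {City} is not a superkey.
City → Bedrooms, ListDate determines the non-prime attributes {Bedrooms, ListDate} from a non-superkey — 3NF is violated.
All keys have size 1, which rules out partial dependencies — 2NF is satisfied.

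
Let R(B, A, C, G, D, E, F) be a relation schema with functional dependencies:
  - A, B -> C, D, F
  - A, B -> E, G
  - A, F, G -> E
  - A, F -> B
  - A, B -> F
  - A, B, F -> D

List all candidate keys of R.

{A} never appears on the right of any FD, so every key must include it.
{A, B}⁺ = {A, B, C, D, E, F, G}, which is every attribute, so {A, B} is a candidate key.
{A, F}⁺ = {A, B, C, D, E, F, G}, which is every attribute, so {A, F} is a candidate key.
No proper subset of any of these is a key, and no other minimal superkey exists.

{A, B}, {A, F}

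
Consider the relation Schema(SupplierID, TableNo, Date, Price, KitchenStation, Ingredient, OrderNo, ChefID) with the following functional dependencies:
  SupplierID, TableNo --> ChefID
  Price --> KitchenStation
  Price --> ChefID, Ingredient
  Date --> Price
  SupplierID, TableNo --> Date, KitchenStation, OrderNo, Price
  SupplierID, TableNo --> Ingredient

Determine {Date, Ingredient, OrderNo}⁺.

Start with {Date, Ingredient, OrderNo}.
Date --> Price applies; add {Price} → now {Date, Ingredient, OrderNo, Price}.
Price --> KitchenStation applies; add {KitchenStation} → now {Date, Ingredient, KitchenStation, OrderNo, Price}.
Price --> ChefID, Ingredient applies; add {ChefID} → now {ChefID, Date, Ingredient, KitchenStation, OrderNo, Price}.
No further FD applies.

{ChefID, Date, Ingredient, KitchenStation, OrderNo, Price}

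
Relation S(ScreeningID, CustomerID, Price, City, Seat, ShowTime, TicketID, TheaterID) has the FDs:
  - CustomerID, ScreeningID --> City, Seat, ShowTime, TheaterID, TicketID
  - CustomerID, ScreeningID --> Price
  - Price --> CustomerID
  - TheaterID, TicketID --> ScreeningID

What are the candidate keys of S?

{CustomerID, ScreeningID}, {CustomerID, TheaterID, TicketID}, {Price, ScreeningID}, {Price, TheaterID, TicketID}

Closure of {CustomerID, ScreeningID} is {City, CustomerID, Price, ScreeningID, Seat, ShowTime, TheaterID, TicketID}, the whole schema; {CustomerID, ScreeningID} is a candidate key.
Closure of {Price, ScreeningID} is {City, CustomerID, Price, ScreeningID, Seat, ShowTime, TheaterID, TicketID}, the whole schema; {Price, ScreeningID} is a candidate key.
Closure of {CustomerID, TheaterID, TicketID} is {City, CustomerID, Price, ScreeningID, Seat, ShowTime, TheaterID, TicketID}, the whole schema; {CustomerID, TheaterID, TicketID} is a candidate key.
Closure of {Price, TheaterID, TicketID} is {City, CustomerID, Price, ScreeningID, Seat, ShowTime, TheaterID, TicketID}, the whole schema; {Price, TheaterID, TicketID} is a candidate key.
No proper subset of any of these is a key, and no other minimal superkey exists.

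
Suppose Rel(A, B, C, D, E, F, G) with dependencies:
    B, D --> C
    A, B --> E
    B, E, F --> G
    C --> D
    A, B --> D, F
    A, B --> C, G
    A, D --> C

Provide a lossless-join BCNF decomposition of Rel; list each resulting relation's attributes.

{A, B, D, E, F}; {B, C}; {B, E, F, G}; {C, D}

Candidate key of the original relation: {A, B}.
In {A, B, C, D, E, F, G}, {B, D} is not a superkey ({B, D}⁺ restricted to this set is {B, C, D}), so split on B, D --> C into {B, C, D} and {A, B, D, E, F, G}.
In {B, C, D}, {C} is not a superkey ({C}⁺ restricted to this set is {C, D}), so split on C --> D into {C, D} and {B, C}.
{C, D} has no BCNF violation.
{B, C} has no BCNF violation.
In {A, B, D, E, F, G}, {B, E, F} is not a superkey ({B, E, F}⁺ restricted to this set is {B, E, F, G}), so split on B, E, F --> G into {B, E, F, G} and {A, B, D, E, F}.
{B, E, F, G} has no BCNF violation.
{A, B, D, E, F} has no BCNF violation.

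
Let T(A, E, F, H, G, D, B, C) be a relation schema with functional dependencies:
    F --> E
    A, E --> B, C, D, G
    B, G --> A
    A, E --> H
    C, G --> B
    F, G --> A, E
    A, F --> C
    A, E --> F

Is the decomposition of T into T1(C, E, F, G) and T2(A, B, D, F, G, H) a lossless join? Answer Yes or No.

Yes

T1 ∩ T2 = {F, G}; its closure under F is {A, B, C, D, E, F, G, H}.
This includes all of T1, so the common attributes are a superkey of T1 — the join is lossless.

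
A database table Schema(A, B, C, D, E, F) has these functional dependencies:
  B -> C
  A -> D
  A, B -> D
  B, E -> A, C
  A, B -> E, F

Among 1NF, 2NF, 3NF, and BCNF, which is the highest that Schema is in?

Candidate keys: {A, B}, {B, E}. Prime attributes: {A, B, E}.
For B -> C we have {B}⁺ = {B, C}; {B} is not a superkey, so BCNF fails.
Because {C} is non-prime and the left side of B -> C is not a superkey, the relation is not in 3NF.
Since {A} ⊂ {A, B} and {A}⁺ ⊇ {D} with {D} non-prime, there is a partial dependency; 2NF fails.

1NF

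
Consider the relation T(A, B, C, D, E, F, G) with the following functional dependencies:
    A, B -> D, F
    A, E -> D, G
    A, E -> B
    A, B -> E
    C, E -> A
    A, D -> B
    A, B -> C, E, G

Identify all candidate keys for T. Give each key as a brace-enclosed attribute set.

{A, B}, {A, D}, {A, E}, {C, E}

{A, B}⁺ = {A, B, C, D, E, F, G} — all of the relation — so {A, B} is a candidate key.
{A, D}⁺ = {A, B, C, D, E, F, G} — all of the relation — so {A, D} is a candidate key.
{A, E}⁺ = {A, B, C, D, E, F, G} — all of the relation — so {A, E} is a candidate key.
{C, E}⁺ = {A, B, C, D, E, F, G} — all of the relation — so {C, E} is a candidate key.
Any other superkey properly contains one of these, so there are no further candidate keys.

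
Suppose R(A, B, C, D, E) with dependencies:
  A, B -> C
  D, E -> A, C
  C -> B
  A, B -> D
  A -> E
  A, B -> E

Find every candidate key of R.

Closure of {A, B} is {A, B, C, D, E}, the whole schema; {A, B} is a candidate key.
Closure of {A, C} is {A, B, C, D, E}, the whole schema; {A, C} is a candidate key.
Closure of {A, D} is {A, B, C, D, E}, the whole schema; {A, D} is a candidate key.
Closure of {D, E} is {A, B, C, D, E}, the whole schema; {D, E} is a candidate key.
Any other superkey properly contains one of these, so there are no further candidate keys.

{A, B}, {A, C}, {A, D}, {D, E}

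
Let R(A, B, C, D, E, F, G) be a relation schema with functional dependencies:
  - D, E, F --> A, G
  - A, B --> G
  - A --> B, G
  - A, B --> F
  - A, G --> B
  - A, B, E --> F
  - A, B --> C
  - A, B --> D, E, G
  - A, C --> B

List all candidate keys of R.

{A}, {D, E, F}

Closure of {A} is {A, B, C, D, E, F, G}, the whole schema; {A} is a candidate key.
Closure of {D, E, F} is {A, B, C, D, E, F, G}, the whole schema; {D, E, F} is a candidate key.
Any other superkey properly contains one of these, so there are no further candidate keys.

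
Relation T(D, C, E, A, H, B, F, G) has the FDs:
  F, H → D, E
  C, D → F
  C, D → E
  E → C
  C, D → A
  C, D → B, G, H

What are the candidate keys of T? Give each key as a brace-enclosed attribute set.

{C, D}, {D, E}, {F, H}

{C, D} is a candidate key since {C, D}⁺ = {A, B, C, D, E, F, G, H} covers every attribute.
{D, E} is a candidate key since {D, E}⁺ = {A, B, C, D, E, F, G, H} covers every attribute.
{F, H} is a candidate key since {F, H}⁺ = {A, B, C, D, E, F, G, H} covers every attribute.
Any other superkey properly contains one of these, so there are no further candidate keys.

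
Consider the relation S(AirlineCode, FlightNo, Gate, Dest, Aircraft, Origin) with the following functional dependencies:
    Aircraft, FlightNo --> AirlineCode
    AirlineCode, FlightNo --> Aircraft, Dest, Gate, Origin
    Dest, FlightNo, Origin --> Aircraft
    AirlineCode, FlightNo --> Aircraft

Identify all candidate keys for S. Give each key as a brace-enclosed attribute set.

{Aircraft, FlightNo}, {AirlineCode, FlightNo}, {Dest, FlightNo, Origin}

Attributes never on any right-hand side: {FlightNo} — every candidate key must contain it.
{Aircraft, FlightNo}⁺ = {Aircraft, AirlineCode, Dest, FlightNo, Gate, Origin} — all of the relation — so {Aircraft, FlightNo} is a candidate key.
{AirlineCode, FlightNo}⁺ = {Aircraft, AirlineCode, Dest, FlightNo, Gate, Origin} — all of the relation — so {AirlineCode, FlightNo} is a candidate key.
{Dest, FlightNo, Origin}⁺ = {Aircraft, AirlineCode, Dest, FlightNo, Gate, Origin} — all of the relation — so {Dest, FlightNo, Origin} is a candidate key.
Any other superkey properly contains one of these, so there are no further candidate keys.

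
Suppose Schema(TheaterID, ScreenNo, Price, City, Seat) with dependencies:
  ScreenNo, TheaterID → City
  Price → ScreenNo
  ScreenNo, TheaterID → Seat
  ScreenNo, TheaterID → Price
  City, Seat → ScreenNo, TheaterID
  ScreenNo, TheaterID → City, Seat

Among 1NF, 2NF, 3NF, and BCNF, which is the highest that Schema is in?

Candidate keys: {City, Seat}, {Price, TheaterID}, {ScreenNo, TheaterID}. Prime attributes: {City, Price, ScreenNo, Seat, TheaterID}.
Price → ScreenNo: {Price}⁺ = {Price, ScreenNo}, which is not all of the attributes, so the left side is not a superkey — BCNF is violated.
But every attribute on its right side ({ScreenNo}) is prime, and the same holds for every other non-superkey FD, so 3NF still holds.

3NF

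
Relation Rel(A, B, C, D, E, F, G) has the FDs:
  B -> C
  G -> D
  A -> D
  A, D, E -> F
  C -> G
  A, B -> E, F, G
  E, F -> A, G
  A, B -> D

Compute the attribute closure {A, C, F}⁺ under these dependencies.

{A, C, D, F, G}

Start with {A, C, F}.
A -> D applies; add {D} → now {A, C, D, F}.
C -> G applies; add {G} → now {A, C, D, F, G}.
No further FD applies.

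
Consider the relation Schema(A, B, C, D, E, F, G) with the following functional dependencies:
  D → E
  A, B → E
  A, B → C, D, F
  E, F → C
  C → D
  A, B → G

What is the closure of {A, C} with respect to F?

{A, C, D, E}

Start with {A, C}.
C → D applies; add {D} → now {A, C, D}.
D → E applies; add {E} → now {A, C, D, E}.
No further FD applies.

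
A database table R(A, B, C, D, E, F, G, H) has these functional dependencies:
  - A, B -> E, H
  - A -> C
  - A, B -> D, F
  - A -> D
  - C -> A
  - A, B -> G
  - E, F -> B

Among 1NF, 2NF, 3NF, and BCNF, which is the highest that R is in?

1NF

Candidate keys: {A, B}, {A, E, F}, {B, C}, {C, E, F}. Prime attributes: {A, B, C, E, F}.
For A -> C we have {A}⁺ = {A, C, D}; {A} is not a superkey, so BCNF fails.
A -> D has non-prime {D} on the right and a non-superkey on the left, so 3NF fails.
The proper key subset {A} of {A, B} determines non-prime {D}, so the relation is not even in 2NF.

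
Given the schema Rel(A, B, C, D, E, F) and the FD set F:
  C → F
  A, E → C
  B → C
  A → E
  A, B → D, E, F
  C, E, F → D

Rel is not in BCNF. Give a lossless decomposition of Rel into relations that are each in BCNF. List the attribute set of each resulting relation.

Candidate key of the original relation: {A, B}.
In {A, B, C, D, E, F}, {C} is not a superkey ({C}⁺ restricted to this set is {C, F}), so split on C → F into {C, F} and {A, B, C, D, E}.
{C, F} is in BCNF.
In {A, B, C, D, E}, {A, E} is not a superkey ({A, E}⁺ restricted to this set is {A, C, D, E}), so split on A, E → C, D into {A, C, D, E} and {A, B, E}.
In {A, C, D, E}, {C, E} is not a superkey ({C, E}⁺ restricted to this set is {C, D, E}), so split on C, E → D into {C, D, E} and {A, C, E}.
{C, D, E} is in BCNF.
{A, C, E} is in BCNF.
In {A, B, E}, {A} is not a superkey ({A}⁺ restricted to this set is {A, E}), so split on A → E into {A, E} and {A, B}.
{A, E} is in BCNF.
{A, B} is in BCNF.

{A, B}; {A, C, E}; {C, D, E}; {C, F}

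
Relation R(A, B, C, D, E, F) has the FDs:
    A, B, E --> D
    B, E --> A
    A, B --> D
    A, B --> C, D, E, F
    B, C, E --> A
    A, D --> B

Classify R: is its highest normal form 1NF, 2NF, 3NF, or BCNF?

BCNF

Candidate keys: {A, B}, {A, D}, {B, E}. Prime attributes: {A, B, D, E}.
The left-hand side of every FD is a superkey, so BCNF is satisfied.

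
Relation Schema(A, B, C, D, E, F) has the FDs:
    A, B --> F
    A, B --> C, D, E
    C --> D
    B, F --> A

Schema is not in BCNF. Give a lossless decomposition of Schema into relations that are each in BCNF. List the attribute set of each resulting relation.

Candidate keys of the original relation: {A, B}, {B, F}.
Within {A, B, C, D, E, F}: {C}⁺ ∩ {A, B, C, D, E, F} = {C, D}, not the whole set, so C --> D violates BCNF; decompose into {C, D} and {A, B, C, E, F}.
{C, D}: every determinant is a superkey — BCNF.
{A, B, C, E, F}: every determinant is a superkey — BCNF.

{A, B, C, E, F}; {C, D}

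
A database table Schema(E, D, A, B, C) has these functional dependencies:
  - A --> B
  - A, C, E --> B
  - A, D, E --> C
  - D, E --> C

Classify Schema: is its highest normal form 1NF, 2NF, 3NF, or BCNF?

Candidate key: {A, D, E}. Prime attributes: {A, D, E}.
A --> B breaks BCNF: {A}⁺ = {A, B}, so {A} is not a superkey.
A --> B has non-prime {B} on the right and a non-superkey on the left, so 3NF fails.
Since {A} ⊂ {A, D, E} and {A}⁺ ⊇ {B} with {B} non-prime, there is a partial dependency; 2NF fails.

1NF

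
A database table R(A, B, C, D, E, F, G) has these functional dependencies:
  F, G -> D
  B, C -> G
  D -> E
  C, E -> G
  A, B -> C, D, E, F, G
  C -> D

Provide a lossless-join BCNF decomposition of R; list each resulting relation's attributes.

Candidate key of the original relation: {A, B}.
{A, B, C, D, E, F, G}: {F, G} determines {D, E, F, G} here but is not a superkey — split on F, G -> D, E, giving {D, E, F, G} and {A, B, C, F, G}.
{D, E, F, G}: {D} determines {D, E} here but is not a superkey — split on D -> E, giving {D, E} and {D, F, G}.
{D, E} is in BCNF.
{D, F, G} is in BCNF.
{A, B, C, F, G}: {B, C} determines {B, C, G} here but is not a superkey — split on B, C -> G, giving {B, C, G} and {A, B, C, F}.
{B, C, G}: {C} determines {C, G} here but is not a superkey — split on C -> G, giving {C, G} and {B, C}.
{C, G} is in BCNF.
{B, C} is in BCNF.
{A, B, C, F} is in BCNF.

{A, B, C, F}; {C, G}; {D, E}; {D, F, G}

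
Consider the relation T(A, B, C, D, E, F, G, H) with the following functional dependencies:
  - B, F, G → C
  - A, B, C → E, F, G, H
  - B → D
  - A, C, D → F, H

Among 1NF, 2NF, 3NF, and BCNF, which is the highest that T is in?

Candidate keys: {A, B, C}, {A, B, F, G}. Prime attributes: {A, B, C, F, G}.
B, F, G → C breaks BCNF: {B, F, G}⁺ = {B, C, D, F, G}, so {B, F, G} is not a superkey.
B → D determines the non-prime attribute {D} from a non-superkey — 3NF is violated.
Since {B} ⊂ {A, B, C} and {B}⁺ ⊇ {D} with {D} non-prime, there is a partial dependency; 2NF fails.

1NF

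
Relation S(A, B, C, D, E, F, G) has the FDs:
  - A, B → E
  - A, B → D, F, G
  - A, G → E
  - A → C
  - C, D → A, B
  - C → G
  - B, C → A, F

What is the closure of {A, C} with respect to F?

{A, C, E, G}

Start with {A, C}.
C → G applies; add {G} → now {A, C, G}.
A, G → E applies; add {E} → now {A, C, E, G}.
No further FD applies.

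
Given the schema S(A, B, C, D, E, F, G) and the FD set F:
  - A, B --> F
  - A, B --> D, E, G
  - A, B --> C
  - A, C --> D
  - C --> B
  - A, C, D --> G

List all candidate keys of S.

{A, B}, {A, C}

{A} never appears on the right of any FD, so every key must include it.
{A, B}⁺ = {A, B, C, D, E, F, G} — all of the relation — so {A, B} is a candidate key.
{A, C}⁺ = {A, B, C, D, E, F, G} — all of the relation — so {A, C} is a candidate key.
These are minimal and exhaustive — every other superkey contains one of them.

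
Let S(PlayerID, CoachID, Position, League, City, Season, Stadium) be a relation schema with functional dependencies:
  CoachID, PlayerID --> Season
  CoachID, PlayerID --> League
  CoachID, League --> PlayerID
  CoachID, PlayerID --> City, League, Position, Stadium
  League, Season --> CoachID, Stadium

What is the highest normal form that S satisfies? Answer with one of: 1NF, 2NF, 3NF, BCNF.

BCNF

Candidate keys: {CoachID, League}, {CoachID, PlayerID}, {League, Season}. Prime attributes: {CoachID, League, PlayerID, Season}.
Every FD has a superkey on the left, so the relation is in BCNF.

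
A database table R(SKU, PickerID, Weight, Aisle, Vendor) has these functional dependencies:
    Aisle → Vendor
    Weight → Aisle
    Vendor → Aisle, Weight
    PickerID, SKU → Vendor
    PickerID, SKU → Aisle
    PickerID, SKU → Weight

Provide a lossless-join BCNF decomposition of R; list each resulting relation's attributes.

{Aisle, PickerID, SKU}; {Aisle, Vendor, Weight}

Candidate key of the original relation: {PickerID, SKU}.
In {Aisle, PickerID, SKU, Vendor, Weight}, {Aisle} is not a superkey ({Aisle}⁺ restricted to this set is {Aisle, Vendor, Weight}), so split on Aisle → Vendor, Weight into {Aisle, Vendor, Weight} and {Aisle, PickerID, SKU}.
{Aisle, Vendor, Weight}: every determinant is a superkey — BCNF.
{Aisle, PickerID, SKU}: every determinant is a superkey — BCNF.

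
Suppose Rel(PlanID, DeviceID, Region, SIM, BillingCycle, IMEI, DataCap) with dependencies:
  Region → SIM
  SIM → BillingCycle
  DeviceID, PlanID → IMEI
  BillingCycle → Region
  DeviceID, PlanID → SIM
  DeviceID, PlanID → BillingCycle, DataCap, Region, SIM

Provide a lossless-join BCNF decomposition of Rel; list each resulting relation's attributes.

Candidate key of the original relation: {DeviceID, PlanID}.
In {BillingCycle, DataCap, DeviceID, IMEI, PlanID, Region, SIM}, {Region} is not a superkey ({Region}⁺ restricted to this set is {BillingCycle, Region, SIM}), so split on Region → BillingCycle, SIM into {BillingCycle, Region, SIM} and {DataCap, DeviceID, IMEI, PlanID, Region}.
{BillingCycle, Region, SIM} has no BCNF violation.
{DataCap, DeviceID, IMEI, PlanID, Region} has no BCNF violation.

{BillingCycle, Region, SIM}; {DataCap, DeviceID, IMEI, PlanID, Region}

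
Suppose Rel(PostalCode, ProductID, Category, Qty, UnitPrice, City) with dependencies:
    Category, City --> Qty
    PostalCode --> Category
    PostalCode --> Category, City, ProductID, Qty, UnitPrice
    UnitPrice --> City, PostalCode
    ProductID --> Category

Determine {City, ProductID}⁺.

Start with {City, ProductID}.
ProductID --> Category applies; add {Category} → now {Category, City, ProductID}.
Category, City --> Qty applies; add {Qty} → now {Category, City, ProductID, Qty}.
No further FD applies.

{Category, City, ProductID, Qty}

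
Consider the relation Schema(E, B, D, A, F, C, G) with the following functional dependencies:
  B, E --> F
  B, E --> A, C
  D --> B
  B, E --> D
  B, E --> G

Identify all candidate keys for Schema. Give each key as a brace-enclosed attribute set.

{B, E}, {D, E}

No FD produces {E}, so it must be in every candidate key.
{B, E}⁺ = {A, B, C, D, E, F, G} — all of the relation — so {B, E} is a candidate key.
{D, E}⁺ = {A, B, C, D, E, F, G} — all of the relation — so {D, E} is a candidate key.
These are minimal and exhaustive — every other superkey contains one of them.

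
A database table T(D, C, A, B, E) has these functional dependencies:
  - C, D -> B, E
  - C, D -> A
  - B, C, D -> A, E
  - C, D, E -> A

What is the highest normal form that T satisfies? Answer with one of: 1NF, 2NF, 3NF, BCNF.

BCNF

Candidate key: {C, D}. Prime attributes: {C, D}.
The left-hand side of every FD is a superkey, so BCNF is satisfied.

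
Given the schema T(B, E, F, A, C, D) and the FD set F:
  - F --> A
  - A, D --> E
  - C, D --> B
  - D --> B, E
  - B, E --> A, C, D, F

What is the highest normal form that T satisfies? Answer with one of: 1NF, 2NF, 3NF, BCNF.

Candidate keys: {B, E}, {D}. Prime attributes: {B, D, E}.
F --> A breaks BCNF: {F}⁺ = {A, F}, so {F} is not a superkey.
F --> A determines the non-prime attribute {A} from a non-superkey — 3NF is violated.
No proper subset of a key has a non-prime attribute in its closure, so there is no partial dependency; 2NF holds.

2NF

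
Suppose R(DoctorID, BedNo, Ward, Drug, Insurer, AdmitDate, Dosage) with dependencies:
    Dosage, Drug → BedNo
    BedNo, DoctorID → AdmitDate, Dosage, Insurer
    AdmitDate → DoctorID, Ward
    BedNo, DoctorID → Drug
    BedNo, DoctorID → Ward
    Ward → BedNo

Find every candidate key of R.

{AdmitDate}, {BedNo, DoctorID}, {DoctorID, Dosage, Drug}, {DoctorID, Ward}

{AdmitDate} is a candidate key since {AdmitDate}⁺ = {AdmitDate, BedNo, DoctorID, Dosage, Drug, Insurer, Ward} covers every attribute.
{BedNo, DoctorID} is a candidate key since {BedNo, DoctorID}⁺ = {AdmitDate, BedNo, DoctorID, Dosage, Drug, Insurer, Ward} covers every attribute.
{DoctorID, Ward} is a candidate key since {DoctorID, Ward}⁺ = {AdmitDate, BedNo, DoctorID, Dosage, Drug, Insurer, Ward} covers every attribute.
{DoctorID, Dosage, Drug} is a candidate key since {DoctorID, Dosage, Drug}⁺ = {AdmitDate, BedNo, DoctorID, Dosage, Drug, Insurer, Ward} covers every attribute.
These are minimal and exhaustive — every other superkey contains one of them.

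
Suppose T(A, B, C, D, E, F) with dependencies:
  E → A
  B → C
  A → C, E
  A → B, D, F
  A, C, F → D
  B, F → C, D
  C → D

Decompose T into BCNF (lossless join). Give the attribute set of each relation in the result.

Candidate keys of the original relation: {A}, {E}.
In {A, B, C, D, E, F}, {B} is not a superkey ({B}⁺ restricted to this set is {B, C, D}), so split on B → C, D into {B, C, D} and {A, B, E, F}.
In {B, C, D}, {C} is not a superkey ({C}⁺ restricted to this set is {C, D}), so split on C → D into {C, D} and {B, C}.
{C, D} has no BCNF violation.
{B, C} has no BCNF violation.
{A, B, E, F} has no BCNF violation.

{A, B, E, F}; {B, C}; {C, D}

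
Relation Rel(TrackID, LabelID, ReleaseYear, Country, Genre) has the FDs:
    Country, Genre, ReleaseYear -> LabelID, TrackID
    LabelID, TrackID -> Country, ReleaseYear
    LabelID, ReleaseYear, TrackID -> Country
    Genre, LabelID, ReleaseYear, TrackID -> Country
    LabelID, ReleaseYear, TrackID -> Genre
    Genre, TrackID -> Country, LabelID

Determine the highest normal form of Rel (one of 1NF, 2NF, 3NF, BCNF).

BCNF

Candidate keys: {Country, Genre, ReleaseYear}, {Genre, TrackID}, {LabelID, TrackID}. Prime attributes: {Country, Genre, LabelID, ReleaseYear, TrackID}.
The left-hand side of every FD is a superkey, so BCNF is satisfied.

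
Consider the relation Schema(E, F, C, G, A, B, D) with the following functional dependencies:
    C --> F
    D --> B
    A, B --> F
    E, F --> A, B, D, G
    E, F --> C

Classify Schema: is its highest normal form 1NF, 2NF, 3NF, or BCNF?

Candidate keys: {A, B, E}, {A, D, E}, {C, E}, {E, F}. Prime attributes: {A, B, C, D, E, F}.
C --> F: {C}⁺ = {C, F}, which is not all of the attributes, so the left side is not a superkey — BCNF is violated.
Since {F} ⊆ prime attributes and every other non-superkey FD also has a prime right side, the schema is in 3NF.

3NF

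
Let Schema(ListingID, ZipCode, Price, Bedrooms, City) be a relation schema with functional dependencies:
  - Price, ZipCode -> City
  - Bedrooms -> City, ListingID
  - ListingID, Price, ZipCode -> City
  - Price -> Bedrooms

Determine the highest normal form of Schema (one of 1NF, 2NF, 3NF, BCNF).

1NF

Candidate key: {Price, ZipCode}. Prime attributes: {Price, ZipCode}.
For Bedrooms -> City, ListingID we have {Bedrooms}⁺ = {Bedrooms, City, ListingID}; {Bedrooms} is not a superkey, so BCNF fails.
Bedrooms -> City, ListingID has non-prime {City, ListingID} on the right and a non-superkey on the left, so 3NF fails.
The proper key subset {Price} of {Price, ZipCode} determines non-prime {Bedrooms, City, ListingID}, so the relation is not even in 2NF.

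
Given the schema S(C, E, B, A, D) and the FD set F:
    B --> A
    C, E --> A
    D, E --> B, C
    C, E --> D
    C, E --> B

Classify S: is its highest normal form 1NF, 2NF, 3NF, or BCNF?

2NF

Candidate keys: {C, E}, {D, E}. Prime attributes: {C, D, E}.
B --> A breaks BCNF: {B}⁺ = {A, B}, so {B} is not a superkey.
Because {A} is non-prime and the left side of B --> A is not a superkey, the relation is not in 3NF.
Checking every proper subset of each key, none determines a non-prime attribute — 2NF is satisfied.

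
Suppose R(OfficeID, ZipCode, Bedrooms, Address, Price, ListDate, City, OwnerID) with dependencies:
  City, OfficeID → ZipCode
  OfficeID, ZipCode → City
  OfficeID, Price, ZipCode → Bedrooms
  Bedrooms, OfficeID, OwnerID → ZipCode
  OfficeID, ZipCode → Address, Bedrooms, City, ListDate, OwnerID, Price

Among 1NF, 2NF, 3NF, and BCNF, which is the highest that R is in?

Candidate keys: {Bedrooms, OfficeID, OwnerID}, {City, OfficeID}, {OfficeID, ZipCode}. Prime attributes: {Bedrooms, City, OfficeID, OwnerID, ZipCode}.
The left-hand side of every FD is a superkey, so BCNF is satisfied.

BCNF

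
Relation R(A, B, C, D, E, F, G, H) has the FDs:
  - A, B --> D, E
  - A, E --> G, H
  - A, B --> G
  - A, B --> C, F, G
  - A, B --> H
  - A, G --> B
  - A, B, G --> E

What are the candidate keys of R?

{A, B}, {A, E}, {A, G}

{A} never appears on the right of any FD, so every key must include it.
{A, B} is a candidate key since {A, B}⁺ = {A, B, C, D, E, F, G, H} covers every attribute.
{A, E} is a candidate key since {A, E}⁺ = {A, B, C, D, E, F, G, H} covers every attribute.
{A, G} is a candidate key since {A, G}⁺ = {A, B, C, D, E, F, G, H} covers every attribute.
These are minimal and exhaustive — every other superkey contains one of them.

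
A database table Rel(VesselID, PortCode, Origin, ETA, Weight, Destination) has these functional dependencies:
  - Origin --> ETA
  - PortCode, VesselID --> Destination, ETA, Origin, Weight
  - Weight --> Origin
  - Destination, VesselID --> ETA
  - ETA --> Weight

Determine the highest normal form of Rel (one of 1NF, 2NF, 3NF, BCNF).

Candidate key: {PortCode, VesselID}. Prime attributes: {PortCode, VesselID}.
For Origin --> ETA we have {Origin}⁺ = {ETA, Origin, Weight}; {Origin} is not a superkey, so BCNF fails.
Because {ETA} is non-prime and the left side of Origin --> ETA is not a superkey, the relation is not in 3NF.
Checking every proper subset of each key, none determines a non-prime attribute — 2NF is satisfied.

2NF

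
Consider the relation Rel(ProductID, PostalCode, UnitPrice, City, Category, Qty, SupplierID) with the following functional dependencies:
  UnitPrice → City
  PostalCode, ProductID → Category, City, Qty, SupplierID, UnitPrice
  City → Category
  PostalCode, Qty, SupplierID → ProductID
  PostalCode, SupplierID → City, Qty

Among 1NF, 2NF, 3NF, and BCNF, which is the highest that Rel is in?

Candidate keys: {PostalCode, ProductID}, {PostalCode, SupplierID}. Prime attributes: {PostalCode, ProductID, SupplierID}.
UnitPrice → City: {UnitPrice}⁺ = {Category, City, UnitPrice}, which is not all of the attributes, so the left side is not a superkey — BCNF is violated.
UnitPrice → City has non-prime {City} on the right and a non-superkey on the left, so 3NF fails.
No non-prime attribute depends on a proper subset of any candidate key, so 2NF holds.

2NF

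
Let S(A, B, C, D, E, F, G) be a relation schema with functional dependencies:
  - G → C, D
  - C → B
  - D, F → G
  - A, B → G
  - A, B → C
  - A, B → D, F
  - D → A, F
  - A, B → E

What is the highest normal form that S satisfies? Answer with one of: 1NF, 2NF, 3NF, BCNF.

Candidate keys: {A, B}, {A, C}, {D}, {G}. Prime attributes: {A, B, C, D, G}.
For C → B we have {C}⁺ = {B, C}; {C} is not a superkey, so BCNF fails.
Its right-hand attributes {B} are all prime, as are those of every other non-superkey FD — the relation is in 3NF.

3NF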